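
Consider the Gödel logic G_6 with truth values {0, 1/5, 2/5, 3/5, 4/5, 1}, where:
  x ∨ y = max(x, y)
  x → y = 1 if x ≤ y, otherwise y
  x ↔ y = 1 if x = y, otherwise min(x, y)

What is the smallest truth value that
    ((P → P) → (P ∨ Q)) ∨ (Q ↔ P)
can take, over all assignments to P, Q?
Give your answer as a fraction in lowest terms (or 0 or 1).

1/5

Take P = 0, Q = 1/5:
P → P = 0 → 0 = 1
P ∨ Q = 0 ∨ 1/5 = 1/5
(P → P) → (P ∨ Q) = 1 → 1/5 = 1/5
Q ↔ P = 1/5 ↔ 0 = 0
((P → P) → (P ∨ Q)) ∨ (Q ↔ P) = 1/5 ∨ 0 = 1/5
No assignment yields a value below 1/5, so this is the minimum.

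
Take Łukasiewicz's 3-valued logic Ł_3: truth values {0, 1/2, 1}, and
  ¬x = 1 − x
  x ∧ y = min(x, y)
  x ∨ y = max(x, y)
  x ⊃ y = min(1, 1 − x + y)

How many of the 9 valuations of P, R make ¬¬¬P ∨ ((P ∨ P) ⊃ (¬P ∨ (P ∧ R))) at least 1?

7

P = 0, R = 0 ↦ 1  ≥
P = 0, R = 1/2 ↦ 1  ≥
P = 0, R = 1 ↦ 1  ≥
P = 1/2, R = 0 ↦ 1  ≥
P = 1/2, R = 1/2 ↦ 1  ≥
P = 1/2, R = 1 ↦ 1  ≥
P = 1, R = 0 ↦ 0  <
P = 1, R = 1/2 ↦ 1/2  <
P = 1, R = 1 ↦ 1  ≥
So 7 of the 9 assignments meet the threshold.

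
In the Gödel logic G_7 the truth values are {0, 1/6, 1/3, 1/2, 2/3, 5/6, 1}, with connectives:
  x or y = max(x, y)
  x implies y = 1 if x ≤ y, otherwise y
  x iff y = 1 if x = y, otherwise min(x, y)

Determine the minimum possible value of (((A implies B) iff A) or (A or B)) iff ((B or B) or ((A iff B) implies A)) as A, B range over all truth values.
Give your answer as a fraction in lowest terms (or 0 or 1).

1/6

Take A = 0, B = 1/6:
A implies B = 0 implies 1/6 = 1
(A implies B) iff A = 1 iff 0 = 0
A or B = 0 or 1/6 = 1/6
((A implies B) iff A) or (A or B) = 0 or 1/6 = 1/6
B or B = 1/6 or 1/6 = 1/6
A iff B = 0 iff 1/6 = 0
(A iff B) implies A = 0 implies 0 = 1
(B or B) or ((A iff B) implies A) = 1/6 or 1 = 1
(((A implies B) iff A) or (A or B)) iff ((B or B) or ((A iff B) implies A)) = 1/6 iff 1 = 1/6
No assignment yields a value below 1/6, so this is the minimum.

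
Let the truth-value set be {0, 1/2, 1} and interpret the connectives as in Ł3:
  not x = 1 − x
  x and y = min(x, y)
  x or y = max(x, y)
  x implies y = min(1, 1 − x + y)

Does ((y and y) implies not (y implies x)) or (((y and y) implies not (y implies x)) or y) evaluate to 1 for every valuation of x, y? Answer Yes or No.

No

Counterexample: take x = 1/2, y = 1/2.
y and y = 1/2 and 1/2 = 1/2
y implies x = 1/2 implies 1/2 = 1
not (y implies x) = not 1 = 0
(y and y) implies not (y implies x) = 1/2 implies 0 = 1/2
((y and y) implies not (y implies x)) or y = 1/2 or 1/2 = 1/2
((y and y) implies not (y implies x)) or (((y and y) implies not (y implies x)) or y) = 1/2 or 1/2 = 1/2
This gives 1/2 ≠ 1.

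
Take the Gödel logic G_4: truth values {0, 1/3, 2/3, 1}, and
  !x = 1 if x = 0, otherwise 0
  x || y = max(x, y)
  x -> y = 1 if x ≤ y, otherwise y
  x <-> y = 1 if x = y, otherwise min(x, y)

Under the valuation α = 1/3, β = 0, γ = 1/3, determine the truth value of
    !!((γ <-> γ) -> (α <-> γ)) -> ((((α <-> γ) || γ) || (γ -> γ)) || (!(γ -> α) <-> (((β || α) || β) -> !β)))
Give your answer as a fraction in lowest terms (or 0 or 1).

γ <-> γ = 1/3 <-> 1/3 = 1
α <-> γ = 1/3 <-> 1/3 = 1
(γ <-> γ) -> (α <-> γ) = 1 -> 1 = 1
!((γ <-> γ) -> (α <-> γ)) = !1 = 0
!!((γ <-> γ) -> (α <-> γ)) = !0 = 1
α <-> γ = 1/3 <-> 1/3 = 1
(α <-> γ) || γ = 1 || 1/3 = 1
γ -> γ = 1/3 -> 1/3 = 1
((α <-> γ) || γ) || (γ -> γ) = 1 || 1 = 1
γ -> α = 1/3 -> 1/3 = 1
!(γ -> α) = !1 = 0
β || α = 0 || 1/3 = 1/3
(β || α) || β = 1/3 || 0 = 1/3
!β = !0 = 1
((β || α) || β) -> !β = 1/3 -> 1 = 1
!(γ -> α) <-> (((β || α) || β) -> !β) = 0 <-> 1 = 0
(((α <-> γ) || γ) || (γ -> γ)) || (!(γ -> α) <-> (((β || α) || β) -> !β)) = 1 || 0 = 1
!!((γ <-> γ) -> (α <-> γ)) -> ((((α <-> γ) || γ) || (γ -> γ)) || (!(γ -> α) <-> (((β || α) || β) -> !β))) = 1 -> 1 = 1

1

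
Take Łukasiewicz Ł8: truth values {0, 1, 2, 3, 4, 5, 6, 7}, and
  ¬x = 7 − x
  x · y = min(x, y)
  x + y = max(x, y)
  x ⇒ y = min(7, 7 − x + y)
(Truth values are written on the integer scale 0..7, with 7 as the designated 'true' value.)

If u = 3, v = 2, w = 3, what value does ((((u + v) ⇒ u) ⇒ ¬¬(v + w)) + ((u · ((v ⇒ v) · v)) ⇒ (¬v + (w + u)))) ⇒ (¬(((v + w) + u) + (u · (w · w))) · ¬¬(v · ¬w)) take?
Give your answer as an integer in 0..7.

2

u + v = 3 + 2 = 3
(u + v) ⇒ u = 3 ⇒ 3 = 7
v + w = 2 + 3 = 3
¬(v + w) = ¬3 = 4
¬¬(v + w) = ¬4 = 3
((u + v) ⇒ u) ⇒ ¬¬(v + w) = 7 ⇒ 3 = 3
v ⇒ v = 2 ⇒ 2 = 7
(v ⇒ v) · v = 7 · 2 = 2
u · ((v ⇒ v) · v) = 3 · 2 = 2
¬v = ¬2 = 5
w + u = 3 + 3 = 3
¬v + (w + u) = 5 + 3 = 5
(u · ((v ⇒ v) · v)) ⇒ (¬v + (w + u)) = 2 ⇒ 5 = 7
(((u + v) ⇒ u) ⇒ ¬¬(v + w)) + ((u · ((v ⇒ v) · v)) ⇒ (¬v + (w + u))) = 3 + 7 = 7
v + w = 2 + 3 = 3
(v + w) + u = 3 + 3 = 3
w · w = 3 · 3 = 3
u · (w · w) = 3 · 3 = 3
((v + w) + u) + (u · (w · w)) = 3 + 3 = 3
¬(((v + w) + u) + (u · (w · w))) = ¬3 = 4
¬w = ¬3 = 4
v · ¬w = 2 · 4 = 2
¬(v · ¬w) = ¬2 = 5
¬¬(v · ¬w) = ¬5 = 2
¬(((v + w) + u) + (u · (w · w))) · ¬¬(v · ¬w) = 4 · 2 = 2
((((u + v) ⇒ u) ⇒ ¬¬(v + w)) + ((u · ((v ⇒ v) · v)) ⇒ (¬v + (w + u)))) ⇒ (¬(((v + w) + u) + (u · (w · w))) · ¬¬(v · ¬w)) = 7 ⇒ 2 = 2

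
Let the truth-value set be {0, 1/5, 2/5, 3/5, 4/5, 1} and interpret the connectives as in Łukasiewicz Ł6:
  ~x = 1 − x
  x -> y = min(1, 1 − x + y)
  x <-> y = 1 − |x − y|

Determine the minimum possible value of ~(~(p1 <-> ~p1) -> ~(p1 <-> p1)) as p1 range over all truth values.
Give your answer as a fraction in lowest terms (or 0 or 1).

1/5

Take p1 = 2/5:
~p1 = ~2/5 = 3/5
p1 <-> ~p1 = 2/5 <-> 3/5 = 4/5
~(p1 <-> ~p1) = ~4/5 = 1/5
p1 <-> p1 = 2/5 <-> 2/5 = 1
~(p1 <-> p1) = ~1 = 0
~(p1 <-> ~p1) -> ~(p1 <-> p1) = 1/5 -> 0 = 4/5
~(~(p1 <-> ~p1) -> ~(p1 <-> p1)) = ~4/5 = 1/5
No assignment yields a value below 1/5, so this is the minimum.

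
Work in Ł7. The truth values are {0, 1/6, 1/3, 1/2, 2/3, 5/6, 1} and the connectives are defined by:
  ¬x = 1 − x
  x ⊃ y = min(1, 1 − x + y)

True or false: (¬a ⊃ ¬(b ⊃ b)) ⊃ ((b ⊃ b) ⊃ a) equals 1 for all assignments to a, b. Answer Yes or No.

Yes

At a = 1/2, b = 0, for instance:
¬a = ¬1/2 = 1/2
b ⊃ b = 0 ⊃ 0 = 1
¬(b ⊃ b) = ¬1 = 0
¬a ⊃ ¬(b ⊃ b) = 1/2 ⊃ 0 = 1/2
(b ⊃ b) ⊃ a = 1 ⊃ 1/2 = 1/2
(¬a ⊃ ¬(b ⊃ b)) ⊃ ((b ⊃ b) ⊃ a) = 1/2 ⊃ 1/2 = 1
and checking the remaining 48 assignments likewise gives ≥ 1 in every case.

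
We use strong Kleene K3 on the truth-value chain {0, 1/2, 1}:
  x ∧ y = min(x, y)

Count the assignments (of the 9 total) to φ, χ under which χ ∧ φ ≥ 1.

φ = 0, χ = 0 ↦ 0  <
φ = 0, χ = 1/2 ↦ 0  <
φ = 0, χ = 1 ↦ 0  <
φ = 1/2, χ = 0 ↦ 0  <
φ = 1/2, χ = 1/2 ↦ 1/2  <
φ = 1/2, χ = 1 ↦ 1/2  <
φ = 1, χ = 0 ↦ 0  <
φ = 1, χ = 1/2 ↦ 1/2  <
φ = 1, χ = 1 ↦ 1  ≥
So 1 of the 9 assignments meets the threshold.

1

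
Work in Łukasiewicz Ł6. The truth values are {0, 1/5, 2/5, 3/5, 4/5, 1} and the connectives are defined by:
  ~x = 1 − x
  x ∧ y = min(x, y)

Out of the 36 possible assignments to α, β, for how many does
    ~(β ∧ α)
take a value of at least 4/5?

value 1: 11 assignments (counts)
value 4/5: 9 assignments (counts)
value 3/5: 7 assignments
value 2/5: 5 assignments
value 1/5: 3 assignments
value 0: 1 assignment
So 20 of the 36 assignments meet the threshold.

20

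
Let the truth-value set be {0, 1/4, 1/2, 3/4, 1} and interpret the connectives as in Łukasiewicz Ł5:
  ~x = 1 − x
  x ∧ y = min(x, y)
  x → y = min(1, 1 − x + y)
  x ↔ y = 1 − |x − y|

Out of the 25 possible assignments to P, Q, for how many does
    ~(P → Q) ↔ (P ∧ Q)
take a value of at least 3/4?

14

value 1: 7 assignments (counts)
value 3/4: 7 assignments (counts)
value 1/2: 6 assignments
value 1/4: 3 assignments
value 0: 2 assignments
So 14 of the 25 assignments meet the threshold.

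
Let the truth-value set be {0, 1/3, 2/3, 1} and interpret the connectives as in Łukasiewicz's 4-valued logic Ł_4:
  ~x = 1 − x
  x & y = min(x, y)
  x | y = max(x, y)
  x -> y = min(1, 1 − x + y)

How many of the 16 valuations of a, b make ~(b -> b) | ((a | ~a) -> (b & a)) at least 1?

a = 0, b = 0 ↦ 0  <
a = 0, b = 1/3 ↦ 0  <
a = 0, b = 2/3 ↦ 0  <
a = 0, b = 1 ↦ 0  <
a = 1/3, b = 0 ↦ 1/3  <
a = 1/3, b = 1/3 ↦ 2/3  <
a = 1/3, b = 2/3 ↦ 2/3  <
a = 1/3, b = 1 ↦ 2/3  <
a = 2/3, b = 0 ↦ 1/3  <
a = 2/3, b = 1/3 ↦ 2/3  <
a = 2/3, b = 2/3 ↦ 1  ≥
a = 2/3, b = 1 ↦ 1  ≥
a = 1, b = 0 ↦ 0  <
a = 1, b = 1/3 ↦ 1/3  <
a = 1, b = 2/3 ↦ 2/3  <
a = 1, b = 1 ↦ 1  ≥
So 3 of the 16 assignments meet the threshold.

3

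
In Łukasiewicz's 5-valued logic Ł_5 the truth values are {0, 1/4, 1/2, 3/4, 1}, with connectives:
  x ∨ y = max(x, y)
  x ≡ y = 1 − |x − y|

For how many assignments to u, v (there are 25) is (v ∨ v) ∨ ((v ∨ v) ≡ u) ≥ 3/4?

18

value 1: 9 assignments (counts)
value 3/4: 9 assignments (counts)
value 1/2: 4 assignments
value 1/4: 2 assignments
value 0: 1 assignment
So 18 of the 25 assignments meet the threshold.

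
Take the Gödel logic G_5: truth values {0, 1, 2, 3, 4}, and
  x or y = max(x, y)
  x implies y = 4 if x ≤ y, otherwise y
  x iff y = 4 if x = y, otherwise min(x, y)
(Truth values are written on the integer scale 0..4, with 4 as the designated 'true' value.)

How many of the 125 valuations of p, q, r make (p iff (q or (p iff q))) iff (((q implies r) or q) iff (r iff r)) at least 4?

value 4: 21 assignments (counts)
value 3: 9 assignments
value 2: 19 assignments
value 1: 31 assignments
value 0: 45 assignments
So 21 of the 125 assignments meet the threshold.

21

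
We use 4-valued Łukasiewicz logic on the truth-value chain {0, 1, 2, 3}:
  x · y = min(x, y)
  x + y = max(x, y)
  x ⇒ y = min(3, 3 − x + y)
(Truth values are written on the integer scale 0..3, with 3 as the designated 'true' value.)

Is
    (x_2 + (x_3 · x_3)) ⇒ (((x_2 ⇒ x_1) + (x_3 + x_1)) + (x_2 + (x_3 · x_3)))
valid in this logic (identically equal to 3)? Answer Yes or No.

Yes

At x_1 = 1, x_2 = 1, x_3 = 2, for instance:
x_3 · x_3 = 2 · 2 = 2
x_2 + (x_3 · x_3) = 1 + 2 = 2
x_2 ⇒ x_1 = 1 ⇒ 1 = 3
x_3 + x_1 = 2 + 1 = 2
(x_2 ⇒ x_1) + (x_3 + x_1) = 3 + 2 = 3
((x_2 ⇒ x_1) + (x_3 + x_1)) + (x_2 + (x_3 · x_3)) = 3 + 2 = 3
(x_2 + (x_3 · x_3)) ⇒ (((x_2 ⇒ x_1) + (x_3 + x_1)) + (x_2 + (x_3 · x_3))) = 2 ⇒ 3 = 3
and checking the remaining 63 assignments likewise gives ≥ 3 in every case.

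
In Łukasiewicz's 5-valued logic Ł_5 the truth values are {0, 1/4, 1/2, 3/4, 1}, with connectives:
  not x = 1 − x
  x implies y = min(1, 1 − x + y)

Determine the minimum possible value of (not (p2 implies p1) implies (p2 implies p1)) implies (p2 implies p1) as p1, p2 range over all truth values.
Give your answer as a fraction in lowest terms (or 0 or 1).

Take p1 = 0, p2 = 1/2:
p2 implies p1 = 1/2 implies 0 = 1/2
not (p2 implies p1) = not 1/2 = 1/2
p2 implies p1 = 1/2 implies 0 = 1/2
not (p2 implies p1) implies (p2 implies p1) = 1/2 implies 1/2 = 1
p2 implies p1 = 1/2 implies 0 = 1/2
(not (p2 implies p1) implies (p2 implies p1)) implies (p2 implies p1) = 1 implies 1/2 = 1/2
No assignment yields a value below 1/2, so this is the minimum.

1/2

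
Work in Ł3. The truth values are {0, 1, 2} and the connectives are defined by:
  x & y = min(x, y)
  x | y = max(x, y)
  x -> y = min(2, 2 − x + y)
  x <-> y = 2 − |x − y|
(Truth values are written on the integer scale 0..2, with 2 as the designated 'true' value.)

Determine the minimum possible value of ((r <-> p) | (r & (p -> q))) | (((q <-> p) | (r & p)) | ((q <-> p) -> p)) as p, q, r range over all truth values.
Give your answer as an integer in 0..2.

1

Take p = 0, q = 1, r = 1:
r <-> p = 1 <-> 0 = 1
p -> q = 0 -> 1 = 2
r & (p -> q) = 1 & 2 = 1
(r <-> p) | (r & (p -> q)) = 1 | 1 = 1
q <-> p = 1 <-> 0 = 1
r & p = 1 & 0 = 0
(q <-> p) | (r & p) = 1 | 0 = 1
q <-> p = 1 <-> 0 = 1
(q <-> p) -> p = 1 -> 0 = 1
((q <-> p) | (r & p)) | ((q <-> p) -> p) = 1 | 1 = 1
((r <-> p) | (r & (p -> q))) | (((q <-> p) | (r & p)) | ((q <-> p) -> p)) = 1 | 1 = 1
No assignment yields a value below 1, so this is the minimum.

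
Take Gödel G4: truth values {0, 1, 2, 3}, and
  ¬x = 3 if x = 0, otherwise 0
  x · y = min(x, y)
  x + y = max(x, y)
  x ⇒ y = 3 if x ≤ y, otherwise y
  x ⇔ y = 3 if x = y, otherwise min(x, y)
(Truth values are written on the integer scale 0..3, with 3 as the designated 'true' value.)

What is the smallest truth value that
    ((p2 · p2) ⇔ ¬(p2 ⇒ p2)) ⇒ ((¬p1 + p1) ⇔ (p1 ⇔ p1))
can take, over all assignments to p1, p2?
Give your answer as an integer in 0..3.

Take p1 = 1, p2 = 0:
p2 · p2 = 0 · 0 = 0
p2 ⇒ p2 = 0 ⇒ 0 = 3
¬(p2 ⇒ p2) = ¬3 = 0
(p2 · p2) ⇔ ¬(p2 ⇒ p2) = 0 ⇔ 0 = 3
¬p1 = ¬1 = 0
¬p1 + p1 = 0 + 1 = 1
p1 ⇔ p1 = 1 ⇔ 1 = 3
(¬p1 + p1) ⇔ (p1 ⇔ p1) = 1 ⇔ 3 = 1
((p2 · p2) ⇔ ¬(p2 ⇒ p2)) ⇒ ((¬p1 + p1) ⇔ (p1 ⇔ p1)) = 3 ⇒ 1 = 1
No assignment yields a value below 1, so this is the minimum.

1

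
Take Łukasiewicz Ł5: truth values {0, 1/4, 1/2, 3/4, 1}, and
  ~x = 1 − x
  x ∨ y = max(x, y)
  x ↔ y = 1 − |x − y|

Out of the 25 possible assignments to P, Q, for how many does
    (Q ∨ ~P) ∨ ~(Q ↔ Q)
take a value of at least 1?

9

value 1: 9 assignments (counts)
value 3/4: 7 assignments
value 1/2: 5 assignments
value 1/4: 3 assignments
value 0: 1 assignment
So 9 of the 25 assignments meet the threshold.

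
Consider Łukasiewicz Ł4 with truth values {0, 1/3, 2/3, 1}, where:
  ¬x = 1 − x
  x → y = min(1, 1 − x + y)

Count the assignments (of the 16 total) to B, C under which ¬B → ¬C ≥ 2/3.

13

B = 0, C = 0 ↦ 1  ≥
B = 0, C = 1/3 ↦ 2/3  ≥
B = 0, C = 2/3 ↦ 1/3  <
B = 0, C = 1 ↦ 0  <
B = 1/3, C = 0 ↦ 1  ≥
B = 1/3, C = 1/3 ↦ 1  ≥
B = 1/3, C = 2/3 ↦ 2/3  ≥
B = 1/3, C = 1 ↦ 1/3  <
B = 2/3, C = 0 ↦ 1  ≥
B = 2/3, C = 1/3 ↦ 1  ≥
B = 2/3, C = 2/3 ↦ 1  ≥
B = 2/3, C = 1 ↦ 2/3  ≥
B = 1, C = 0 ↦ 1  ≥
B = 1, C = 1/3 ↦ 1  ≥
B = 1, C = 2/3 ↦ 1  ≥
B = 1, C = 1 ↦ 1  ≥
So 13 of the 16 assignments meet the threshold.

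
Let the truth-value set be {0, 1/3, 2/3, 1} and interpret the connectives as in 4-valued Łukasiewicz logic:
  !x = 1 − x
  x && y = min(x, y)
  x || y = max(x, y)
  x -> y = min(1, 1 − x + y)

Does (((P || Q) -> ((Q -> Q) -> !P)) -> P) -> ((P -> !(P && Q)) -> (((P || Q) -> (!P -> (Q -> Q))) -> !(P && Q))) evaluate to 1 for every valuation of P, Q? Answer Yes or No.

No

Counterexample: take P = 2/3, Q = 1/3.
P || Q = 2/3 || 1/3 = 2/3
Q -> Q = 1/3 -> 1/3 = 1
!P = !2/3 = 1/3
(Q -> Q) -> !P = 1 -> 1/3 = 1/3
(P || Q) -> ((Q -> Q) -> !P) = 2/3 -> 1/3 = 2/3
((P || Q) -> ((Q -> Q) -> !P)) -> P = 2/3 -> 2/3 = 1
P && Q = 2/3 && 1/3 = 1/3
!(P && Q) = !1/3 = 2/3
P -> !(P && Q) = 2/3 -> 2/3 = 1
P || Q = 2/3 || 1/3 = 2/3
!P = !2/3 = 1/3
Q -> Q = 1/3 -> 1/3 = 1
!P -> (Q -> Q) = 1/3 -> 1 = 1
(P || Q) -> (!P -> (Q -> Q)) = 2/3 -> 1 = 1
P && Q = 2/3 && 1/3 = 1/3
!(P && Q) = !1/3 = 2/3
((P || Q) -> (!P -> (Q -> Q))) -> !(P && Q) = 1 -> 2/3 = 2/3
(P -> !(P && Q)) -> (((P || Q) -> (!P -> (Q -> Q))) -> !(P && Q)) = 1 -> 2/3 = 2/3
(((P || Q) -> ((Q -> Q) -> !P)) -> P) -> ((P -> !(P && Q)) -> (((P || Q) -> (!P -> (Q -> Q))) -> !(P && Q))) = 1 -> 2/3 = 2/3
This gives 2/3 ≠ 1.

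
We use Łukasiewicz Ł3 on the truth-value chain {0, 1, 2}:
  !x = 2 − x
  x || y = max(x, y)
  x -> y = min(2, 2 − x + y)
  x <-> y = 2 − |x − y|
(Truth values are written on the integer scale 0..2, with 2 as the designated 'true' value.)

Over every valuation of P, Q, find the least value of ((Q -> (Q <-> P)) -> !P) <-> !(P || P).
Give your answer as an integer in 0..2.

Take P = 1, Q = 2:
Q <-> P = 2 <-> 1 = 1
Q -> (Q <-> P) = 2 -> 1 = 1
!P = !1 = 1
(Q -> (Q <-> P)) -> !P = 1 -> 1 = 2
P || P = 1 || 1 = 1
!(P || P) = !1 = 1
((Q -> (Q <-> P)) -> !P) <-> !(P || P) = 2 <-> 1 = 1
No assignment yields a value below 1, so this is the minimum.

1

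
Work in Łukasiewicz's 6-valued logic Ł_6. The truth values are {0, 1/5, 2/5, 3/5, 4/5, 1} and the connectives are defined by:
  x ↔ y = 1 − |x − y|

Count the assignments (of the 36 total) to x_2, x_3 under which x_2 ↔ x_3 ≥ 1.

6

value 1: 6 assignments (counts)
value 4/5: 10 assignments
value 3/5: 8 assignments
value 2/5: 6 assignments
value 1/5: 4 assignments
value 0: 2 assignments
So 6 of the 36 assignments meet the threshold.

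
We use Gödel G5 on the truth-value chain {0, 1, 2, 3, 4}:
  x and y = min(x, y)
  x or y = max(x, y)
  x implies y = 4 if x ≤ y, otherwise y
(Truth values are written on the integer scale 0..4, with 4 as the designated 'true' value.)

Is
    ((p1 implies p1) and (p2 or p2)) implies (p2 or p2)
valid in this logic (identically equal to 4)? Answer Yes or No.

Yes

At p1 = 0, p2 = 2, for instance:
p1 implies p1 = 0 implies 0 = 4
p2 or p2 = 2 or 2 = 2
(p1 implies p1) and (p2 or p2) = 4 and 2 = 2
((p1 implies p1) and (p2 or p2)) implies (p2 or p2) = 2 implies 2 = 4
and checking the remaining 24 assignments likewise gives ≥ 4 in every case.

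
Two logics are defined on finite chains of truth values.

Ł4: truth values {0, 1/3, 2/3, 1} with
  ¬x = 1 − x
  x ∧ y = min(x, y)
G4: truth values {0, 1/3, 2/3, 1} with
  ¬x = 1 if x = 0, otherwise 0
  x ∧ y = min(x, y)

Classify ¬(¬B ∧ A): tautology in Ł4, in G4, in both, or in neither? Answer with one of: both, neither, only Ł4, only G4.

In Ł4: at A = 1/3, B = 0 the value is 2/3 — not a tautology.
In G4: at A = 1/3, B = 0 the value is 0 — not a tautology.

neither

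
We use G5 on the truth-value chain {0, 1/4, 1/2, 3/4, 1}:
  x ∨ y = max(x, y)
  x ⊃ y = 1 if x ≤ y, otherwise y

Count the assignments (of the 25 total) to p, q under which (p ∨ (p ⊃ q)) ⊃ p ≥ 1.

value 1: 11 assignments (counts)
value 3/4: 2 assignments
value 1/2: 3 assignments
value 1/4: 4 assignments
value 0: 5 assignments
So 11 of the 25 assignments meet the threshold.

11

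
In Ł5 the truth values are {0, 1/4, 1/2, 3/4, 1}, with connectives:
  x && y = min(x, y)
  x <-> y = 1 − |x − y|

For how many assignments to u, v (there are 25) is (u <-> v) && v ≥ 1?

value 1: 1 assignment (counts)
value 3/4: 4 assignments
value 1/2: 7 assignments
value 1/4: 7 assignments
value 0: 6 assignments
So 1 of the 25 assignments meets the threshold.

1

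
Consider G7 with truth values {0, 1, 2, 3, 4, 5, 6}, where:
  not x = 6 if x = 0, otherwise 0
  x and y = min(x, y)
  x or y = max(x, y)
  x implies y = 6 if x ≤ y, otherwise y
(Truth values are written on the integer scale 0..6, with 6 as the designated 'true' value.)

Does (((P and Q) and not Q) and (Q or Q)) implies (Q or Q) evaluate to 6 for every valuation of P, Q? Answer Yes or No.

At P = 4, Q = 2, for instance:
P and Q = 4 and 2 = 2
not Q = not 2 = 0
(P and Q) and not Q = 2 and 0 = 0
Q or Q = 2 or 2 = 2
((P and Q) and not Q) and (Q or Q) = 0 and 2 = 0
(((P and Q) and not Q) and (Q or Q)) implies (Q or Q) = 0 implies 2 = 6
and checking the remaining 48 assignments likewise gives ≥ 6 in every case.

Yes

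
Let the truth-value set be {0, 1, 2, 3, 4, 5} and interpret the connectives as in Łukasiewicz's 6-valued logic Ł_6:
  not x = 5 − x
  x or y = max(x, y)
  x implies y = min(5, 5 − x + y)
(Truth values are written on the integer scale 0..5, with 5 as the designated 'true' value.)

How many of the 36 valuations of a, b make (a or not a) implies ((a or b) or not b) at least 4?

34

value 5: 30 assignments (counts)
value 4: 4 assignments (counts)
value 3: 2 assignments
So 34 of the 36 assignments meet the threshold.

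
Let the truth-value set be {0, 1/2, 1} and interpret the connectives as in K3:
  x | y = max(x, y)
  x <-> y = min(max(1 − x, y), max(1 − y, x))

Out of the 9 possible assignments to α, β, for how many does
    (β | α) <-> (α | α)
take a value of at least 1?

α = 0, β = 0 ↦ 1  ≥
α = 0, β = 1/2 ↦ 1/2  <
α = 0, β = 1 ↦ 0  <
α = 1/2, β = 0 ↦ 1/2  <
α = 1/2, β = 1/2 ↦ 1/2  <
α = 1/2, β = 1 ↦ 1/2  <
α = 1, β = 0 ↦ 1  ≥
α = 1, β = 1/2 ↦ 1  ≥
α = 1, β = 1 ↦ 1  ≥
So 4 of the 9 assignments meet the threshold.

4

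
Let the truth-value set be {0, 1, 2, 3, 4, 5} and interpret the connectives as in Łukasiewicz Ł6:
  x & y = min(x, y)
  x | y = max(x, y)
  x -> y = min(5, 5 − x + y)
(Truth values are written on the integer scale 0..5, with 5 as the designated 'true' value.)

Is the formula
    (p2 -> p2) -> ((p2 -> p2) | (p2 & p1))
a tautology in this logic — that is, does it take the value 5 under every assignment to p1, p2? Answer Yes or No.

At p1 = 5, p2 = 2, for instance:
p2 -> p2 = 2 -> 2 = 5
p2 & p1 = 2 & 5 = 2
(p2 -> p2) | (p2 & p1) = 5 | 2 = 5
(p2 -> p2) -> ((p2 -> p2) | (p2 & p1)) = 5 -> 5 = 5
and checking the remaining 35 assignments likewise gives ≥ 5 in every case.

Yes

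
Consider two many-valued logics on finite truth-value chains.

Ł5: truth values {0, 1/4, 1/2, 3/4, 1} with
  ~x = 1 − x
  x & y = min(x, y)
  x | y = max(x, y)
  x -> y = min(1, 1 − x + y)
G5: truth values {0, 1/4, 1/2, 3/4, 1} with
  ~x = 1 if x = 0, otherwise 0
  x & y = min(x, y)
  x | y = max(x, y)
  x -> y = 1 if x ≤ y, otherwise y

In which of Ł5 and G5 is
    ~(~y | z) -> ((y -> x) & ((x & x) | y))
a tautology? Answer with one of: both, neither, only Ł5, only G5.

neither

In Ł5: at x = 0, y = 3/4, z = 0 the value is 1/2 — not a tautology.
In G5: at x = 0, y = 1/4, z = 0 the value is 0 — not a tautology.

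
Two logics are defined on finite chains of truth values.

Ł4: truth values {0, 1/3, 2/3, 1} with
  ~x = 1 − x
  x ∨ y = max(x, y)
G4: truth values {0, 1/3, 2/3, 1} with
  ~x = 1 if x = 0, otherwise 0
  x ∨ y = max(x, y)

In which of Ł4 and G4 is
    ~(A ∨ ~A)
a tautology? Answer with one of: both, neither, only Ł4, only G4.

In Ł4: at A = 0 the value is 0 — not a tautology.
In G4: at A = 0 the value is 0 — not a tautology.

neither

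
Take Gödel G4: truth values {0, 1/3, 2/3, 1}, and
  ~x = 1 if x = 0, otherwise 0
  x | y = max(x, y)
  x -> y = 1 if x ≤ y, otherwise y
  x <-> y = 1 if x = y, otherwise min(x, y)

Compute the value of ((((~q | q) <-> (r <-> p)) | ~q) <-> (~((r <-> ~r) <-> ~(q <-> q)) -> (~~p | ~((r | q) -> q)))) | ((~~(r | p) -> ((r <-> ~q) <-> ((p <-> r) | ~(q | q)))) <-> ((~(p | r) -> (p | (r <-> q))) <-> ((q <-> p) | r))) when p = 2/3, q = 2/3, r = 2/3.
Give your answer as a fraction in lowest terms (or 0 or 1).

2/3

~q = ~2/3 = 0
~q | q = 0 | 2/3 = 2/3
r <-> p = 2/3 <-> 2/3 = 1
(~q | q) <-> (r <-> p) = 2/3 <-> 1 = 2/3
~q = ~2/3 = 0
((~q | q) <-> (r <-> p)) | ~q = 2/3 | 0 = 2/3
~r = ~2/3 = 0
r <-> ~r = 2/3 <-> 0 = 0
q <-> q = 2/3 <-> 2/3 = 1
~(q <-> q) = ~1 = 0
(r <-> ~r) <-> ~(q <-> q) = 0 <-> 0 = 1
~((r <-> ~r) <-> ~(q <-> q)) = ~1 = 0
~p = ~2/3 = 0
~~p = ~0 = 1
r | q = 2/3 | 2/3 = 2/3
(r | q) -> q = 2/3 -> 2/3 = 1
~((r | q) -> q) = ~1 = 0
~~p | ~((r | q) -> q) = 1 | 0 = 1
~((r <-> ~r) <-> ~(q <-> q)) -> (~~p | ~((r | q) -> q)) = 0 -> 1 = 1
(((~q | q) <-> (r <-> p)) | ~q) <-> (~((r <-> ~r) <-> ~(q <-> q)) -> (~~p | ~((r | q) -> q))) = 2/3 <-> 1 = 2/3
r | p = 2/3 | 2/3 = 2/3
~(r | p) = ~2/3 = 0
~~(r | p) = ~0 = 1
~q = ~2/3 = 0
r <-> ~q = 2/3 <-> 0 = 0
p <-> r = 2/3 <-> 2/3 = 1
q | q = 2/3 | 2/3 = 2/3
~(q | q) = ~2/3 = 0
(p <-> r) | ~(q | q) = 1 | 0 = 1
(r <-> ~q) <-> ((p <-> r) | ~(q | q)) = 0 <-> 1 = 0
~~(r | p) -> ((r <-> ~q) <-> ((p <-> r) | ~(q | q))) = 1 -> 0 = 0
p | r = 2/3 | 2/3 = 2/3
~(p | r) = ~2/3 = 0
r <-> q = 2/3 <-> 2/3 = 1
p | (r <-> q) = 2/3 | 1 = 1
~(p | r) -> (p | (r <-> q)) = 0 -> 1 = 1
q <-> p = 2/3 <-> 2/3 = 1
(q <-> p) | r = 1 | 2/3 = 1
(~(p | r) -> (p | (r <-> q))) <-> ((q <-> p) | r) = 1 <-> 1 = 1
(~~(r | p) -> ((r <-> ~q) <-> ((p <-> r) | ~(q | q)))) <-> ((~(p | r) -> (p | (r <-> q))) <-> ((q <-> p) | r)) = 0 <-> 1 = 0
((((~q | q) <-> (r <-> p)) | ~q) <-> (~((r <-> ~r) <-> ~(q <-> q)) -> (~~p | ~((r | q) -> q)))) | ((~~(r | p) -> ((r <-> ~q) <-> ((p <-> r) | ~(q | q)))) <-> ((~(p | r) -> (p | (r <-> q))) <-> ((q <-> p) | r))) = 2/3 | 0 = 2/3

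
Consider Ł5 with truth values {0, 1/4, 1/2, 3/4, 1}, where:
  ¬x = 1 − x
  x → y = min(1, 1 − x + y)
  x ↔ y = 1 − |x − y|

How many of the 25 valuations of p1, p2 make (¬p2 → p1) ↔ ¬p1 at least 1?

3

value 1: 3 assignments (counts)
value 3/4: 5 assignments
value 1/2: 6 assignments
value 1/4: 5 assignments
value 0: 6 assignments
So 3 of the 25 assignments meet the threshold.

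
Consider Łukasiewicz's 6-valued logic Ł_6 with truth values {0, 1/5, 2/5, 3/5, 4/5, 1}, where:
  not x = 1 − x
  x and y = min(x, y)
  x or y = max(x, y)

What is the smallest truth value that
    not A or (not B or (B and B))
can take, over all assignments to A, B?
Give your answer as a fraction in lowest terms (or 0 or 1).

Take A = 2/5, B = 2/5:
not A = not 2/5 = 3/5
not B = not 2/5 = 3/5
B and B = 2/5 and 2/5 = 2/5
not B or (B and B) = 3/5 or 2/5 = 3/5
not A or (not B or (B and B)) = 3/5 or 3/5 = 3/5
No assignment yields a value below 3/5, so this is the minimum.

3/5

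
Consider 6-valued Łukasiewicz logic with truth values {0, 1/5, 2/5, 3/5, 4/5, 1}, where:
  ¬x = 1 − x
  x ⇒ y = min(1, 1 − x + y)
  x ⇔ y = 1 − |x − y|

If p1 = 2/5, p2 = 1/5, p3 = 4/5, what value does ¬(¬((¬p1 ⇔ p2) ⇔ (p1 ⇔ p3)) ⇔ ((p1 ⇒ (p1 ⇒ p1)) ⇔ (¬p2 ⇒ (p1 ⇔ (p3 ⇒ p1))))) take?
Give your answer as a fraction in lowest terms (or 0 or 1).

1

¬p1 = ¬2/5 = 3/5
¬p1 ⇔ p2 = 3/5 ⇔ 1/5 = 3/5
p1 ⇔ p3 = 2/5 ⇔ 4/5 = 3/5
(¬p1 ⇔ p2) ⇔ (p1 ⇔ p3) = 3/5 ⇔ 3/5 = 1
¬((¬p1 ⇔ p2) ⇔ (p1 ⇔ p3)) = ¬1 = 0
p1 ⇒ p1 = 2/5 ⇒ 2/5 = 1
p1 ⇒ (p1 ⇒ p1) = 2/5 ⇒ 1 = 1
¬p2 = ¬1/5 = 4/5
p3 ⇒ p1 = 4/5 ⇒ 2/5 = 3/5
p1 ⇔ (p3 ⇒ p1) = 2/5 ⇔ 3/5 = 4/5
¬p2 ⇒ (p1 ⇔ (p3 ⇒ p1)) = 4/5 ⇒ 4/5 = 1
(p1 ⇒ (p1 ⇒ p1)) ⇔ (¬p2 ⇒ (p1 ⇔ (p3 ⇒ p1))) = 1 ⇔ 1 = 1
¬((¬p1 ⇔ p2) ⇔ (p1 ⇔ p3)) ⇔ ((p1 ⇒ (p1 ⇒ p1)) ⇔ (¬p2 ⇒ (p1 ⇔ (p3 ⇒ p1)))) = 0 ⇔ 1 = 0
¬(¬((¬p1 ⇔ p2) ⇔ (p1 ⇔ p3)) ⇔ ((p1 ⇒ (p1 ⇒ p1)) ⇔ (¬p2 ⇒ (p1 ⇔ (p3 ⇒ p1))))) = ¬0 = 1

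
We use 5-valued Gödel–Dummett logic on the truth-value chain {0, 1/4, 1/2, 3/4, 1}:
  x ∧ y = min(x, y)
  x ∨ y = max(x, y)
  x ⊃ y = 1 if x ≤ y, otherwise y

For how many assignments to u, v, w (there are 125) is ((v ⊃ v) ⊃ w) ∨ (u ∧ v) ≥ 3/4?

value 1: 29 assignments (counts)
value 3/4: 33 assignments (counts)
value 1/2: 31 assignments
value 1/4: 23 assignments
value 0: 9 assignments
So 62 of the 125 assignments meet the threshold.

62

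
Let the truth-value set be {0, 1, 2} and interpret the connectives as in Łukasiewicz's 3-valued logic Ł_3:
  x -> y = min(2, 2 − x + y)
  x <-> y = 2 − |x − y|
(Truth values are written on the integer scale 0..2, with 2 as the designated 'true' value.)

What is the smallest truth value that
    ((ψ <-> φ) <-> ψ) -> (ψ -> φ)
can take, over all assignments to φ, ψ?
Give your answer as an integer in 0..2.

Take φ = 0, ψ = 1:
ψ <-> φ = 1 <-> 0 = 1
(ψ <-> φ) <-> ψ = 1 <-> 1 = 2
ψ -> φ = 1 -> 0 = 1
((ψ <-> φ) <-> ψ) -> (ψ -> φ) = 2 -> 1 = 1
No assignment yields a value below 1, so this is the minimum.

1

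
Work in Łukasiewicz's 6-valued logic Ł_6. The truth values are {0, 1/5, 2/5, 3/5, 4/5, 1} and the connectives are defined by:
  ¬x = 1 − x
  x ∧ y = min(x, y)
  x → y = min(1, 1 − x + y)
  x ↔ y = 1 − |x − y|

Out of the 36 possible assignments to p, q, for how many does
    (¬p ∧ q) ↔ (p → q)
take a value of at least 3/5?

18

value 1: 2 assignments (counts)
value 4/5: 6 assignments (counts)
value 3/5: 10 assignments (counts)
value 2/5: 10 assignments
value 1/5: 6 assignments
value 0: 2 assignments
So 18 of the 36 assignments meet the threshold.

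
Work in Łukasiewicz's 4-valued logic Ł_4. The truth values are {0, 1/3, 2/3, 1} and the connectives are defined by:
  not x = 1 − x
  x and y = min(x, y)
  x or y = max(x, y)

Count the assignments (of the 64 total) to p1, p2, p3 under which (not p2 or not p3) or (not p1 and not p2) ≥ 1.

value 1: 28 assignments (counts)
value 2/3: 20 assignments
value 1/3: 12 assignments
value 0: 4 assignments
So 28 of the 64 assignments meet the threshold.

28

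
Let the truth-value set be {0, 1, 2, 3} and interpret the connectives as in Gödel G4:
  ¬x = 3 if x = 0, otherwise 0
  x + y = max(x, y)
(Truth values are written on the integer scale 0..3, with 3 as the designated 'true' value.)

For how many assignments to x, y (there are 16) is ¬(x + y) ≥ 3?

1

x = 0, y = 0 ↦ 3  ≥
x = 0, y = 1 ↦ 0  <
x = 0, y = 2 ↦ 0  <
x = 0, y = 3 ↦ 0  <
x = 1, y = 0 ↦ 0  <
x = 1, y = 1 ↦ 0  <
x = 1, y = 2 ↦ 0  <
x = 1, y = 3 ↦ 0  <
x = 2, y = 0 ↦ 0  <
x = 2, y = 1 ↦ 0  <
x = 2, y = 2 ↦ 0  <
x = 2, y = 3 ↦ 0  <
x = 3, y = 0 ↦ 0  <
x = 3, y = 1 ↦ 0  <
x = 3, y = 2 ↦ 0  <
x = 3, y = 3 ↦ 0  <
So 1 of the 16 assignments meets the threshold.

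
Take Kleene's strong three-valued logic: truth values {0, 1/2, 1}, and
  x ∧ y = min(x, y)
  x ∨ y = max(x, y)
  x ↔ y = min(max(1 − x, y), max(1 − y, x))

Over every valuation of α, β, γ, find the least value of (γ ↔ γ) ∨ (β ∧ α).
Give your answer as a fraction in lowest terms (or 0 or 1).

1/2

Take α = 0, β = 0, γ = 1/2:
γ ↔ γ = 1/2 ↔ 1/2 = 1/2
β ∧ α = 0 ∧ 0 = 0
(γ ↔ γ) ∨ (β ∧ α) = 1/2 ∨ 0 = 1/2
No assignment yields a value below 1/2, so this is the minimum.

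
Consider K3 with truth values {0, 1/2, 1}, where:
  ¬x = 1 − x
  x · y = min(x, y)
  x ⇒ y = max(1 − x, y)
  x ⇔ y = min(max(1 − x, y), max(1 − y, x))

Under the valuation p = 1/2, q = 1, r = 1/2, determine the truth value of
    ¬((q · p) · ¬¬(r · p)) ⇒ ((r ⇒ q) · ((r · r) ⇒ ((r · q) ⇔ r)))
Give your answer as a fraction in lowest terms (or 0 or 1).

q · p = 1 · 1/2 = 1/2
r · p = 1/2 · 1/2 = 1/2
¬(r · p) = ¬1/2 = 1/2
¬¬(r · p) = ¬1/2 = 1/2
(q · p) · ¬¬(r · p) = 1/2 · 1/2 = 1/2
¬((q · p) · ¬¬(r · p)) = ¬1/2 = 1/2
r ⇒ q = 1/2 ⇒ 1 = 1
r · r = 1/2 · 1/2 = 1/2
r · q = 1/2 · 1 = 1/2
(r · q) ⇔ r = 1/2 ⇔ 1/2 = 1/2
(r · r) ⇒ ((r · q) ⇔ r) = 1/2 ⇒ 1/2 = 1/2
(r ⇒ q) · ((r · r) ⇒ ((r · q) ⇔ r)) = 1 · 1/2 = 1/2
¬((q · p) · ¬¬(r · p)) ⇒ ((r ⇒ q) · ((r · r) ⇒ ((r · q) ⇔ r))) = 1/2 ⇒ 1/2 = 1/2

1/2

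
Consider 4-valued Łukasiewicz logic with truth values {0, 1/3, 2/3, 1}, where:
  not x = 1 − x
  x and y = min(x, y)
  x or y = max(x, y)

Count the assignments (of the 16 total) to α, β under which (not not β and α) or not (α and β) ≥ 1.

α = 0, β = 0 ↦ 1  ≥
α = 0, β = 1/3 ↦ 1  ≥
α = 0, β = 2/3 ↦ 1  ≥
α = 0, β = 1 ↦ 1  ≥
α = 1/3, β = 0 ↦ 1  ≥
α = 1/3, β = 1/3 ↦ 2/3  <
α = 1/3, β = 2/3 ↦ 2/3  <
α = 1/3, β = 1 ↦ 2/3  <
α = 2/3, β = 0 ↦ 1  ≥
α = 2/3, β = 1/3 ↦ 2/3  <
α = 2/3, β = 2/3 ↦ 2/3  <
α = 2/3, β = 1 ↦ 2/3  <
α = 1, β = 0 ↦ 1  ≥
α = 1, β = 1/3 ↦ 2/3  <
α = 1, β = 2/3 ↦ 2/3  <
α = 1, β = 1 ↦ 1  ≥
So 8 of the 16 assignments meet the threshold.

8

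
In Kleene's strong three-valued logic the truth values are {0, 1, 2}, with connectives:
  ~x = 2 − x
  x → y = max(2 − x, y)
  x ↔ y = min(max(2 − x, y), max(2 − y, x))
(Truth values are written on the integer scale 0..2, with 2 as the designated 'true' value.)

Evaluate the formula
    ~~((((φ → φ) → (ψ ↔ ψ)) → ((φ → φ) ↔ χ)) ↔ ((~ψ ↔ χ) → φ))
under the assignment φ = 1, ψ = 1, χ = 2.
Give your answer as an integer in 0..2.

1

φ → φ = 1 → 1 = 1
ψ ↔ ψ = 1 ↔ 1 = 1
(φ → φ) → (ψ ↔ ψ) = 1 → 1 = 1
φ → φ = 1 → 1 = 1
(φ → φ) ↔ χ = 1 ↔ 2 = 1
((φ → φ) → (ψ ↔ ψ)) → ((φ → φ) ↔ χ) = 1 → 1 = 1
~ψ = ~1 = 1
~ψ ↔ χ = 1 ↔ 2 = 1
(~ψ ↔ χ) → φ = 1 → 1 = 1
(((φ → φ) → (ψ ↔ ψ)) → ((φ → φ) ↔ χ)) ↔ ((~ψ ↔ χ) → φ) = 1 ↔ 1 = 1
~((((φ → φ) → (ψ ↔ ψ)) → ((φ → φ) ↔ χ)) ↔ ((~ψ ↔ χ) → φ)) = ~1 = 1
~~((((φ → φ) → (ψ ↔ ψ)) → ((φ → φ) ↔ χ)) ↔ ((~ψ ↔ χ) → φ)) = ~1 = 1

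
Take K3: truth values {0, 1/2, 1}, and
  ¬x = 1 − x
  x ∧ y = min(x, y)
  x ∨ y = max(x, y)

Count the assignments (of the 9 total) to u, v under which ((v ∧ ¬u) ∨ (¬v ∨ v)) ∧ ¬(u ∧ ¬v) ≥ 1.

4

u = 0, v = 0 ↦ 1  ≥
u = 0, v = 1/2 ↦ 1/2  <
u = 0, v = 1 ↦ 1  ≥
u = 1/2, v = 0 ↦ 1/2  <
u = 1/2, v = 1/2 ↦ 1/2  <
u = 1/2, v = 1 ↦ 1  ≥
u = 1, v = 0 ↦ 0  <
u = 1, v = 1/2 ↦ 1/2  <
u = 1, v = 1 ↦ 1  ≥
So 4 of the 9 assignments meet the threshold.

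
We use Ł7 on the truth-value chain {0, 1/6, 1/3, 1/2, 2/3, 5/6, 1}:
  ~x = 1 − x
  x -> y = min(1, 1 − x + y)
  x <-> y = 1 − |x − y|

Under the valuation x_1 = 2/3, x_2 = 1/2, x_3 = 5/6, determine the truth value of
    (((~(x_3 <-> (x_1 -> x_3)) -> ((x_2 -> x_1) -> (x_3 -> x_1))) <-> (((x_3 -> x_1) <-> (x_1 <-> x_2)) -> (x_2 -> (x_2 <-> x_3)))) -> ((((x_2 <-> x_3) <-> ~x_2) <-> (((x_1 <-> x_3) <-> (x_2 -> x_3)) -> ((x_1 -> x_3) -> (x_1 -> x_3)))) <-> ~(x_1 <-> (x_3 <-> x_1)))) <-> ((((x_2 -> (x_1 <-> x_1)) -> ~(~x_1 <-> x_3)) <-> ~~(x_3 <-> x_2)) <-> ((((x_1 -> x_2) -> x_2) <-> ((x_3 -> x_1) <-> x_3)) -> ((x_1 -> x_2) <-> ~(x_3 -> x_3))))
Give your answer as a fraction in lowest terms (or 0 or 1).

2/3

x_1 -> x_3 = 2/3 -> 5/6 = 1
x_3 <-> (x_1 -> x_3) = 5/6 <-> 1 = 5/6
~(x_3 <-> (x_1 -> x_3)) = ~5/6 = 1/6
x_2 -> x_1 = 1/2 -> 2/3 = 1
x_3 -> x_1 = 5/6 -> 2/3 = 5/6
(x_2 -> x_1) -> (x_3 -> x_1) = 1 -> 5/6 = 5/6
~(x_3 <-> (x_1 -> x_3)) -> ((x_2 -> x_1) -> (x_3 -> x_1)) = 1/6 -> 5/6 = 1
x_3 -> x_1 = 5/6 -> 2/3 = 5/6
x_1 <-> x_2 = 2/3 <-> 1/2 = 5/6
(x_3 -> x_1) <-> (x_1 <-> x_2) = 5/6 <-> 5/6 = 1
x_2 <-> x_3 = 1/2 <-> 5/6 = 2/3
x_2 -> (x_2 <-> x_3) = 1/2 -> 2/3 = 1
((x_3 -> x_1) <-> (x_1 <-> x_2)) -> (x_2 -> (x_2 <-> x_3)) = 1 -> 1 = 1
(~(x_3 <-> (x_1 -> x_3)) -> ((x_2 -> x_1) -> (x_3 -> x_1))) <-> (((x_3 -> x_1) <-> (x_1 <-> x_2)) -> (x_2 -> (x_2 <-> x_3))) = 1 <-> 1 = 1
x_2 <-> x_3 = 1/2 <-> 5/6 = 2/3
~x_2 = ~1/2 = 1/2
(x_2 <-> x_3) <-> ~x_2 = 2/3 <-> 1/2 = 5/6
x_1 <-> x_3 = 2/3 <-> 5/6 = 5/6
x_2 -> x_3 = 1/2 -> 5/6 = 1
(x_1 <-> x_3) <-> (x_2 -> x_3) = 5/6 <-> 1 = 5/6
x_1 -> x_3 = 2/3 -> 5/6 = 1
x_1 -> x_3 = 2/3 -> 5/6 = 1
(x_1 -> x_3) -> (x_1 -> x_3) = 1 -> 1 = 1
((x_1 <-> x_3) <-> (x_2 -> x_3)) -> ((x_1 -> x_3) -> (x_1 -> x_3)) = 5/6 -> 1 = 1
((x_2 <-> x_3) <-> ~x_2) <-> (((x_1 <-> x_3) <-> (x_2 -> x_3)) -> ((x_1 -> x_3) -> (x_1 -> x_3))) = 5/6 <-> 1 = 5/6
x_3 <-> x_1 = 5/6 <-> 2/3 = 5/6
x_1 <-> (x_3 <-> x_1) = 2/3 <-> 5/6 = 5/6
~(x_1 <-> (x_3 <-> x_1)) = ~5/6 = 1/6
(((x_2 <-> x_3) <-> ~x_2) <-> (((x_1 <-> x_3) <-> (x_2 -> x_3)) -> ((x_1 -> x_3) -> (x_1 -> x_3)))) <-> ~(x_1 <-> (x_3 <-> x_1)) = 5/6 <-> 1/6 = 1/3
((~(x_3 <-> (x_1 -> x_3)) -> ((x_2 -> x_1) -> (x_3 -> x_1))) <-> (((x_3 -> x_1) <-> (x_1 <-> x_2)) -> (x_2 -> (x_2 <-> x_3)))) -> ((((x_2 <-> x_3) <-> ~x_2) <-> (((x_1 <-> x_3) <-> (x_2 -> x_3)) -> ((x_1 -> x_3) -> (x_1 -> x_3)))) <-> ~(x_1 <-> (x_3 <-> x_1))) = 1 -> 1/3 = 1/3
x_1 <-> x_1 = 2/3 <-> 2/3 = 1
x_2 -> (x_1 <-> x_1) = 1/2 -> 1 = 1
~x_1 = ~2/3 = 1/3
~x_1 <-> x_3 = 1/3 <-> 5/6 = 1/2
~(~x_1 <-> x_3) = ~1/2 = 1/2
(x_2 -> (x_1 <-> x_1)) -> ~(~x_1 <-> x_3) = 1 -> 1/2 = 1/2
x_3 <-> x_2 = 5/6 <-> 1/2 = 2/3
~(x_3 <-> x_2) = ~2/3 = 1/3
~~(x_3 <-> x_2) = ~1/3 = 2/3
((x_2 -> (x_1 <-> x_1)) -> ~(~x_1 <-> x_3)) <-> ~~(x_3 <-> x_2) = 1/2 <-> 2/3 = 5/6
x_1 -> x_2 = 2/3 -> 1/2 = 5/6
(x_1 -> x_2) -> x_2 = 5/6 -> 1/2 = 2/3
x_3 -> x_1 = 5/6 -> 2/3 = 5/6
(x_3 -> x_1) <-> x_3 = 5/6 <-> 5/6 = 1
((x_1 -> x_2) -> x_2) <-> ((x_3 -> x_1) <-> x_3) = 2/3 <-> 1 = 2/3
x_1 -> x_2 = 2/3 -> 1/2 = 5/6
x_3 -> x_3 = 5/6 -> 5/6 = 1
~(x_3 -> x_3) = ~1 = 0
(x_1 -> x_2) <-> ~(x_3 -> x_3) = 5/6 <-> 0 = 1/6
(((x_1 -> x_2) -> x_2) <-> ((x_3 -> x_1) <-> x_3)) -> ((x_1 -> x_2) <-> ~(x_3 -> x_3)) = 2/3 -> 1/6 = 1/2
(((x_2 -> (x_1 <-> x_1)) -> ~(~x_1 <-> x_3)) <-> ~~(x_3 <-> x_2)) <-> ((((x_1 -> x_2) -> x_2) <-> ((x_3 -> x_1) <-> x_3)) -> ((x_1 -> x_2) <-> ~(x_3 -> x_3))) = 5/6 <-> 1/2 = 2/3
(((~(x_3 <-> (x_1 -> x_3)) -> ((x_2 -> x_1) -> (x_3 -> x_1))) <-> (((x_3 -> x_1) <-> (x_1 <-> x_2)) -> (x_2 -> (x_2 <-> x_3)))) -> ((((x_2 <-> x_3) <-> ~x_2) <-> (((x_1 <-> x_3) <-> (x_2 -> x_3)) -> ((x_1 -> x_3) -> (x_1 -> x_3)))) <-> ~(x_1 <-> (x_3 <-> x_1)))) <-> ((((x_2 -> (x_1 <-> x_1)) -> ~(~x_1 <-> x_3)) <-> ~~(x_3 <-> x_2)) <-> ((((x_1 -> x_2) -> x_2) <-> ((x_3 -> x_1) <-> x_3)) -> ((x_1 -> x_2) <-> ~(x_3 -> x_3)))) = 1/3 <-> 2/3 = 2/3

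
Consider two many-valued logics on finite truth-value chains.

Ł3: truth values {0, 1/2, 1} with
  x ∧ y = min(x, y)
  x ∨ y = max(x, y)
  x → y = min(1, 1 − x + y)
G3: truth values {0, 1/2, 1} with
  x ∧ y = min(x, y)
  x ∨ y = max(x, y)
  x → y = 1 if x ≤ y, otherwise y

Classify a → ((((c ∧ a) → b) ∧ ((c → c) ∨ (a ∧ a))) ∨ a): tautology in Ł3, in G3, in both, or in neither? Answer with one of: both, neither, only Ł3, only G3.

both

In Ł3: every assignment gives 1 — tautology.
In G3: every assignment gives 1 — tautology.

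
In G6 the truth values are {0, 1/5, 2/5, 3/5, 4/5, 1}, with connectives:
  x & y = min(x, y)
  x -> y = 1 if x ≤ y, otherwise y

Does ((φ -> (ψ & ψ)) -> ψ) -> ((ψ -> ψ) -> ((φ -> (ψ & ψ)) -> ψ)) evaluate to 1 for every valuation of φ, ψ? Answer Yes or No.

At φ = 2/5, ψ = 2/5, for instance:
ψ & ψ = 2/5 & 2/5 = 2/5
φ -> (ψ & ψ) = 2/5 -> 2/5 = 1
(φ -> (ψ & ψ)) -> ψ = 1 -> 2/5 = 2/5
ψ -> ψ = 2/5 -> 2/5 = 1
(φ -> (ψ & ψ)) -> ψ = 1 -> 2/5 = 2/5
(ψ -> ψ) -> ((φ -> (ψ & ψ)) -> ψ) = 1 -> 2/5 = 2/5
((φ -> (ψ & ψ)) -> ψ) -> ((ψ -> ψ) -> ((φ -> (ψ & ψ)) -> ψ)) = 2/5 -> 2/5 = 1
and checking the remaining 35 assignments likewise gives ≥ 1 in every case.

Yes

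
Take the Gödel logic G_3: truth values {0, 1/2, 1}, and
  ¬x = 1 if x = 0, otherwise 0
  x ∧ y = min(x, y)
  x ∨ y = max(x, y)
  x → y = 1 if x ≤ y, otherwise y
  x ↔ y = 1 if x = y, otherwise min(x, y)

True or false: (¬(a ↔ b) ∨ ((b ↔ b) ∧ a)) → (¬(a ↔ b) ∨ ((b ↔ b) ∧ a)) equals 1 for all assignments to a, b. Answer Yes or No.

Yes

a = 0, b = 0 ↦ 1
a = 0, b = 1/2 ↦ 1
a = 0, b = 1 ↦ 1
a = 1/2, b = 0 ↦ 1
a = 1/2, b = 1/2 ↦ 1
a = 1/2, b = 1 ↦ 1
a = 1, b = 0 ↦ 1
a = 1, b = 1/2 ↦ 1
a = 1, b = 1 ↦ 1
Every assignment gives a value ≥ 1.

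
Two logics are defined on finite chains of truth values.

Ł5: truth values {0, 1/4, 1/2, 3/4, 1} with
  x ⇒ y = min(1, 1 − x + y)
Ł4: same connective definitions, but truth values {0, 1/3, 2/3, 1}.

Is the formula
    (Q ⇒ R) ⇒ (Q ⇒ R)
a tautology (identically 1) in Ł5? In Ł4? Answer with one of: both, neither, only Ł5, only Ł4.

In Ł5: every assignment gives 1 — tautology.
In Ł4: every assignment gives 1 — tautology.

both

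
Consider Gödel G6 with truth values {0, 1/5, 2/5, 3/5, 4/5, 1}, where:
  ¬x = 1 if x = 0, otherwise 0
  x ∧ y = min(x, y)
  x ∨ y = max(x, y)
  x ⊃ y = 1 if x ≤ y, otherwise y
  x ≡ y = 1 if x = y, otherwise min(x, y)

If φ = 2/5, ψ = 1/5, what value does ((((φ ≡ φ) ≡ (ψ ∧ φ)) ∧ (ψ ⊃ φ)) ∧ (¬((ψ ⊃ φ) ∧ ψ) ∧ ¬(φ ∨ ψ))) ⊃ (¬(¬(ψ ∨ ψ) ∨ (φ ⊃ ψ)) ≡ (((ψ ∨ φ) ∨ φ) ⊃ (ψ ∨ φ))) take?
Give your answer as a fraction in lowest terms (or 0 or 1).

φ ≡ φ = 2/5 ≡ 2/5 = 1
ψ ∧ φ = 1/5 ∧ 2/5 = 1/5
(φ ≡ φ) ≡ (ψ ∧ φ) = 1 ≡ 1/5 = 1/5
ψ ⊃ φ = 1/5 ⊃ 2/5 = 1
((φ ≡ φ) ≡ (ψ ∧ φ)) ∧ (ψ ⊃ φ) = 1/5 ∧ 1 = 1/5
ψ ⊃ φ = 1/5 ⊃ 2/5 = 1
(ψ ⊃ φ) ∧ ψ = 1 ∧ 1/5 = 1/5
¬((ψ ⊃ φ) ∧ ψ) = ¬1/5 = 0
φ ∨ ψ = 2/5 ∨ 1/5 = 2/5
¬(φ ∨ ψ) = ¬2/5 = 0
¬((ψ ⊃ φ) ∧ ψ) ∧ ¬(φ ∨ ψ) = 0 ∧ 0 = 0
(((φ ≡ φ) ≡ (ψ ∧ φ)) ∧ (ψ ⊃ φ)) ∧ (¬((ψ ⊃ φ) ∧ ψ) ∧ ¬(φ ∨ ψ)) = 1/5 ∧ 0 = 0
ψ ∨ ψ = 1/5 ∨ 1/5 = 1/5
¬(ψ ∨ ψ) = ¬1/5 = 0
φ ⊃ ψ = 2/5 ⊃ 1/5 = 1/5
¬(ψ ∨ ψ) ∨ (φ ⊃ ψ) = 0 ∨ 1/5 = 1/5
¬(¬(ψ ∨ ψ) ∨ (φ ⊃ ψ)) = ¬1/5 = 0
ψ ∨ φ = 1/5 ∨ 2/5 = 2/5
(ψ ∨ φ) ∨ φ = 2/5 ∨ 2/5 = 2/5
ψ ∨ φ = 1/5 ∨ 2/5 = 2/5
((ψ ∨ φ) ∨ φ) ⊃ (ψ ∨ φ) = 2/5 ⊃ 2/5 = 1
¬(¬(ψ ∨ ψ) ∨ (φ ⊃ ψ)) ≡ (((ψ ∨ φ) ∨ φ) ⊃ (ψ ∨ φ)) = 0 ≡ 1 = 0
((((φ ≡ φ) ≡ (ψ ∧ φ)) ∧ (ψ ⊃ φ)) ∧ (¬((ψ ⊃ φ) ∧ ψ) ∧ ¬(φ ∨ ψ))) ⊃ (¬(¬(ψ ∨ ψ) ∨ (φ ⊃ ψ)) ≡ (((ψ ∨ φ) ∨ φ) ⊃ (ψ ∨ φ))) = 0 ⊃ 0 = 1

1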